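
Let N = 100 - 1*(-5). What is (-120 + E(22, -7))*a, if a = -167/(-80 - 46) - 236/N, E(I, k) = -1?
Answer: 10043/90 ≈ 111.59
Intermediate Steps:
N = 105 (N = 100 + 5 = 105)
a = -83/90 (a = -167/(-80 - 46) - 236/105 = -167/(-126) - 236*1/105 = -167*(-1/126) - 236/105 = 167/126 - 236/105 = -83/90 ≈ -0.92222)
(-120 + E(22, -7))*a = (-120 - 1)*(-83/90) = -121*(-83/90) = 10043/90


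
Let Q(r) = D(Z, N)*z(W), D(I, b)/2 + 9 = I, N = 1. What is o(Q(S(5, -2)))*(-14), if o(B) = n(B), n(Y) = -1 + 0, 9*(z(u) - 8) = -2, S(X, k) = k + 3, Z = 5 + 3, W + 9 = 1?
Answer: 14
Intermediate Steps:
W = -8 (W = -9 + 1 = -8)
Z = 8
S(X, k) = 3 + k
z(u) = 70/9 (z(u) = 8 + (⅑)*(-2) = 8 - 2/9 = 70/9)
D(I, b) = -18 + 2*I
Q(r) = -140/9 (Q(r) = (-18 + 2*8)*(70/9) = (-18 + 16)*(70/9) = -2*70/9 = -140/9)
n(Y) = -1
o(B) = -1
o(Q(S(5, -2)))*(-14) = -1*(-14) = 14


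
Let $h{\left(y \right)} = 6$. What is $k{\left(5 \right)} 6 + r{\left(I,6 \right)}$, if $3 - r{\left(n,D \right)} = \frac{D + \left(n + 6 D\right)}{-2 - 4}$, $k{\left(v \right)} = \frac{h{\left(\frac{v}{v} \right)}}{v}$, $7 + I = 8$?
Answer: $\frac{521}{30} \approx 17.367$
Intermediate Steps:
$I = 1$ ($I = -7 + 8 = 1$)
$k{\left(v \right)} = \frac{6}{v}$
$r{\left(n,D \right)} = 3 + \frac{n}{6} + \frac{7 D}{6}$ ($r{\left(n,D \right)} = 3 - \frac{D + \left(n + 6 D\right)}{-2 - 4} = 3 - \frac{n + 7 D}{-6} = 3 - \left(n + 7 D\right) \left(- \frac{1}{6}\right) = 3 - \left(- \frac{7 D}{6} - \frac{n}{6}\right) = 3 + \left(\frac{n}{6} + \frac{7 D}{6}\right) = 3 + \frac{n}{6} + \frac{7 D}{6}$)
$k{\left(5 \right)} 6 + r{\left(I,6 \right)} = \frac{6}{5} \cdot 6 + \left(3 + \frac{1}{6} \cdot 1 + \frac{7}{6} \cdot 6\right) = 6 \cdot \frac{1}{5} \cdot 6 + \left(3 + \frac{1}{6} + 7\right) = \frac{6}{5} \cdot 6 + \frac{61}{6} = \frac{36}{5} + \frac{61}{6} = \frac{521}{30}$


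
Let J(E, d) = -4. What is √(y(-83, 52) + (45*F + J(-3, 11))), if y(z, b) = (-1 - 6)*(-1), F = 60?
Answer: √2703 ≈ 51.990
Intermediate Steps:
y(z, b) = 7 (y(z, b) = -7*(-1) = 7)
√(y(-83, 52) + (45*F + J(-3, 11))) = √(7 + (45*60 - 4)) = √(7 + (2700 - 4)) = √(7 + 2696) = √2703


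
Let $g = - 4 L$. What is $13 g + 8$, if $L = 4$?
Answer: $-200$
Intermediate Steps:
$g = -16$ ($g = \left(-4\right) 4 = -16$)
$13 g + 8 = 13 \left(-16\right) + 8 = -208 + 8 = -200$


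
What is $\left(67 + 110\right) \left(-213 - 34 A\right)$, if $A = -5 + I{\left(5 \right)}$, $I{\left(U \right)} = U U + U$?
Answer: $-188151$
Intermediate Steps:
$I{\left(U \right)} = U + U^{2}$ ($I{\left(U \right)} = U^{2} + U = U + U^{2}$)
$A = 25$ ($A = -5 + 5 \left(1 + 5\right) = -5 + 5 \cdot 6 = -5 + 30 = 25$)
$\left(67 + 110\right) \left(-213 - 34 A\right) = \left(67 + 110\right) \left(-213 - 850\right) = 177 \left(-213 - 850\right) = 177 \left(-1063\right) = -188151$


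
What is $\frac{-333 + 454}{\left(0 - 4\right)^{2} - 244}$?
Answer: $- \frac{121}{228} \approx -0.5307$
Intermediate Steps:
$\frac{-333 + 454}{\left(0 - 4\right)^{2} - 244} = \frac{121}{\left(-4\right)^{2} - 244} = \frac{121}{16 - 244} = \frac{121}{-228} = 121 \left(- \frac{1}{228}\right) = - \frac{121}{228}$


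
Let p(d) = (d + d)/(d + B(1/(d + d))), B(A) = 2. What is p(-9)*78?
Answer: 1404/7 ≈ 200.57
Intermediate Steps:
p(d) = 2*d/(2 + d) (p(d) = (d + d)/(d + 2) = (2*d)/(2 + d) = 2*d/(2 + d))
p(-9)*78 = (2*(-9)/(2 - 9))*78 = (2*(-9)/(-7))*78 = (2*(-9)*(-⅐))*78 = (18/7)*78 = 1404/7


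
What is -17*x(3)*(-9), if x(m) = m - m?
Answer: 0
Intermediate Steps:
x(m) = 0
-17*x(3)*(-9) = -17*0*(-9) = 0*(-9) = 0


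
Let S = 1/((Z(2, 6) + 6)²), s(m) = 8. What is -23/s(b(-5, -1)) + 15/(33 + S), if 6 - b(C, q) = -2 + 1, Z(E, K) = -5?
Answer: -331/136 ≈ -2.4338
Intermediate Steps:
b(C, q) = 7 (b(C, q) = 6 - (-2 + 1) = 6 - 1*(-1) = 6 + 1 = 7)
S = 1 (S = 1/((-5 + 6)²) = 1/(1²) = 1/1 = 1)
-23/s(b(-5, -1)) + 15/(33 + S) = -23/8 + 15/(33 + 1) = -23*⅛ + 15/34 = -23/8 + (1/34)*15 = -23/8 + 15/34 = -331/136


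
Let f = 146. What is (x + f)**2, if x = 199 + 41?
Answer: 148996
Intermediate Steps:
x = 240
(x + f)**2 = (240 + 146)**2 = 386**2 = 148996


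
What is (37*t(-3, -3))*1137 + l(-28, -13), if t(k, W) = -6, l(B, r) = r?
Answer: -252427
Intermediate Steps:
(37*t(-3, -3))*1137 + l(-28, -13) = (37*(-6))*1137 - 13 = -222*1137 - 13 = -252414 - 13 = -252427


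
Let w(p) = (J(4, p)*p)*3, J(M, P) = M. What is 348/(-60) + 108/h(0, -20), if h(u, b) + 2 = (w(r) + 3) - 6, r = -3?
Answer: -1729/205 ≈ -8.4341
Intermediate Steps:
w(p) = 12*p (w(p) = (4*p)*3 = 12*p)
h(u, b) = -41 (h(u, b) = -2 + ((12*(-3) + 3) - 6) = -2 + ((-36 + 3) - 6) = -2 + (-33 - 6) = -2 - 39 = -41)
348/(-60) + 108/h(0, -20) = 348/(-60) + 108/(-41) = 348*(-1/60) + 108*(-1/41) = -29/5 - 108/41 = -1729/205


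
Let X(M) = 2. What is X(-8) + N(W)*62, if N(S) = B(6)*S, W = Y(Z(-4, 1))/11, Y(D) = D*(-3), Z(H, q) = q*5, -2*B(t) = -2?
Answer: -908/11 ≈ -82.545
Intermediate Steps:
B(t) = 1 (B(t) = -1/2*(-2) = 1)
Z(H, q) = 5*q
Y(D) = -3*D
W = -15/11 ≈ -1.3636
N(S) = S (N(S) = 1*S = S)
X(-8) + N(W)*62 = 2 - 15/11*62 = 2 - 930/11 = -908/11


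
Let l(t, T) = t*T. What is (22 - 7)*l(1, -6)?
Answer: -90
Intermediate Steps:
l(t, T) = T*t
(22 - 7)*l(1, -6) = (22 - 7)*(-6*1) = 15*(-6) = -90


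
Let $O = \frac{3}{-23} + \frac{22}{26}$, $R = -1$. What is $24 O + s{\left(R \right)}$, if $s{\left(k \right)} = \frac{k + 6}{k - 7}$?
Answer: $\frac{39593}{2392} \approx 16.552$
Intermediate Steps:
$O = \frac{214}{299}$ ($O = 3 \left(- \frac{1}{23}\right) + 22 \cdot \frac{1}{26} = - \frac{3}{23} + \frac{11}{13} = \frac{214}{299} \approx 0.71572$)
$s{\left(k \right)} = \frac{6 + k}{-7 + k}$
$24 O + s{\left(R \right)} = 24 \cdot \frac{214}{299} + \frac{6 - 1}{-7 - 1} = \frac{5136}{299} + \frac{1}{-8} \cdot 5 = \frac{5136}{299} - \frac{5}{8} = \frac{39593}{2392}$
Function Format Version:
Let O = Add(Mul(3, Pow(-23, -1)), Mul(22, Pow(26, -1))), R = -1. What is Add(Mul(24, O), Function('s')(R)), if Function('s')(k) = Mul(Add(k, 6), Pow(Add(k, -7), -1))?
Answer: Rational(39593, 2392) ≈ 16.552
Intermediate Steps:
O = Rational(214, 299) (O = Add(Mul(3, Rational(-1, 23)), Mul(22, Rational(1, 26))) = Add(Rational(-3, 23), Rational(11, 13)) = Rational(214, 299) ≈ 0.71572)
Function('s')(k) = Mul(Pow(Add(-7, k), -1), Add(6, k)) (Function('s')(k) = Mul(Add(6, k), Pow(Add(-7, k), -1)) = Mul(Pow(Add(-7, k), -1), Add(6, k)))
Add(Mul(24, O), Function('s')(R)) = Add(Mul(24, Rational(214, 299)), Mul(Pow(Add(-7, -1), -1), Add(6, -1))) = Add(Rational(5136, 299), Mul(Pow(-8, -1), 5)) = Add(Rational(5136, 299), Mul(Rational(-1, 8), 5)) = Add(Rational(5136, 299), Rational(-5, 8)) = Rational(39593, 2392)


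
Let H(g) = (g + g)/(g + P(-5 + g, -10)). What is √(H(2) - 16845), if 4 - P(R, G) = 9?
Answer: I*√151617/3 ≈ 129.79*I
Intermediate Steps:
P(R, G) = -5 (P(R, G) = 4 - 1*9 = 4 - 9 = -5)
H(g) = 2*g/(-5 + g) (H(g) = (g + g)/(g - 5) = (2*g)/(-5 + g) = 2*g/(-5 + g))
√(H(2) - 16845) = √(2*2/(-5 + 2) - 16845) = √(2*2/(-3) - 16845) = √(2*2*(-⅓) - 16845) = √(-4/3 - 16845) = √(-50539/3) = I*√151617/3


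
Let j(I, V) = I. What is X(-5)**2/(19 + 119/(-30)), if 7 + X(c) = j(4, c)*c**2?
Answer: 259470/451 ≈ 575.32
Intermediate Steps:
X(c) = -7 + 4*c**2
X(-5)**2/(19 + 119/(-30)) = (-7 + 4*(-5)**2)**2/(19 + 119/(-30)) = (-7 + 4*25)**2/(19 + 119*(-1/30)) = (-7 + 100)**2/(19 - 119/30) = 93**2/(451/30) = 8649*(30/451) = 259470/451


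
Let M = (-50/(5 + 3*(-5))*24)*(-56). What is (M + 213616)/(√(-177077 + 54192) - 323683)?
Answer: -33484358984/52385403687 - 103448*I*√122885/52385403687 ≈ -0.63919 - 0.00069225*I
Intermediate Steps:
M = -6720 (M = (-50/(5 - 15)*24)*(-56) = (-50/(-10)*24)*(-56) = (-50*(-⅒)*24)*(-56) = (5*24)*(-56) = 120*(-56) = -6720)
(M + 213616)/(√(-177077 + 54192) - 323683) = (-6720 + 213616)/(√(-177077 + 54192) - 323683) = 206896/(√(-122885) - 323683) = 206896/(I*√122885 - 323683) = 206896/(-323683 + I*√122885)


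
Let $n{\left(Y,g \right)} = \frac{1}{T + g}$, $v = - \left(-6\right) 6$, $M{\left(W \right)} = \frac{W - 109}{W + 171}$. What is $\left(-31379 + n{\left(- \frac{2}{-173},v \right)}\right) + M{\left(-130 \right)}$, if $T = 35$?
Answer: $- \frac{91361197}{2911} \approx -31385.0$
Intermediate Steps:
$M{\left(W \right)} = \frac{-109 + W}{171 + W}$
$v = 36$ ($v = \left(-1\right) \left(-36\right) = 36$)
$n{\left(Y,g \right)} = \frac{1}{35 + g}$
$\left(-31379 + n{\left(- \frac{2}{-173},v \right)}\right) + M{\left(-130 \right)} = \left(-31379 + \frac{1}{35 + 36}\right) + \frac{-109 - 130}{171 - 130} = \left(-31379 + \frac{1}{71}\right) + \frac{1}{41} \left(-239\right) = - \frac{2227908}{71} - \frac{239}{41} = - \frac{91361197}{2911}$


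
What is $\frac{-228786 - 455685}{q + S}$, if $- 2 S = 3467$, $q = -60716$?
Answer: $\frac{26842}{2449} \approx 10.96$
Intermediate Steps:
$S = - \frac{3467}{2}$ ($S = \left(- \frac{1}{2}\right) 3467 = - \frac{3467}{2} \approx -1733.5$)
$\frac{-228786 - 455685}{q + S} = \frac{-228786 - 455685}{-60716 - \frac{3467}{2}} = - \frac{684471}{- \frac{124899}{2}} = \left(-684471\right) \left(- \frac{2}{124899}\right) = \frac{26842}{2449}$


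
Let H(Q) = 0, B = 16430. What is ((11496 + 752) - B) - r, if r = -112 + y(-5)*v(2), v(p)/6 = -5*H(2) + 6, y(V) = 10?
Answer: -4430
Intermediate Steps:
v(p) = 36 (v(p) = 6*(-5*0 + 6) = 6*(0 + 6) = 6*6 = 36)
r = 248 (r = -112 + 10*36 = -112 + 360 = 248)
((11496 + 752) - B) - r = ((11496 + 752) - 1*16430) - 1*248 = (12248 - 16430) - 248 = -4182 - 248 = -4430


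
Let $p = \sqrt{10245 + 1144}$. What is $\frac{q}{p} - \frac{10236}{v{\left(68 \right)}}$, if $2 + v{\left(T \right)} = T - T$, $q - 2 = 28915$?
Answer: $5118 + \frac{4131 \sqrt{11389}}{1627} \approx 5389.0$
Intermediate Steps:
$q = 28917$ ($q = 2 + 28915 = 28917$)
$v{\left(T \right)} = -2$ ($v{\left(T \right)} = -2 + \left(T - T\right) = -2 + 0 = -2$)
$p = \sqrt{11389} \approx 106.72$
$\frac{q}{p} - \frac{10236}{v{\left(68 \right)}} = \frac{28917}{\sqrt{11389}} - \frac{10236}{-2} = 28917 \frac{\sqrt{11389}}{11389} - -5118 = \frac{4131 \sqrt{11389}}{1627} + 5118 = 5118 + \frac{4131 \sqrt{11389}}{1627}$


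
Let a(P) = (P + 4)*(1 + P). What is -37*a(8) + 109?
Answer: -3887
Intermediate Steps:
a(P) = (1 + P)*(4 + P) (a(P) = (4 + P)*(1 + P) = (1 + P)*(4 + P))
-37*a(8) + 109 = -37*(4 + 8² + 5*8) + 109 = -37*(4 + 64 + 40) + 109 = -37*108 + 109 = -3996 + 109 = -3887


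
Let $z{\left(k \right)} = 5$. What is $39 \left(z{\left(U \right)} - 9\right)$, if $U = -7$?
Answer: $-156$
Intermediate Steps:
$39 \left(z{\left(U \right)} - 9\right) = 39 \left(5 - 9\right) = 39 \left(-4\right) = -156$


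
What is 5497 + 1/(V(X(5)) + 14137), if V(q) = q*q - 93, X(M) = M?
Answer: 77337294/14069 ≈ 5497.0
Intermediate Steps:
V(q) = -93 + q² (V(q) = q² - 93 = -93 + q²)
5497 + 1/(V(X(5)) + 14137) = 5497 + 1/((-93 + 5²) + 14137) = 5497 + 1/((-93 + 25) + 14137) = 5497 + 1/(-68 + 14137) = 5497 + 1/14069 = 77337294/14069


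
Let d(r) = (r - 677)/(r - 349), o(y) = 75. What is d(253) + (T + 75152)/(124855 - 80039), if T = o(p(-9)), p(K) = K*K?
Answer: 819493/134448 ≈ 6.0952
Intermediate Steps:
p(K) = K**2
T = 75
d(r) = (-677 + r)/(-349 + r)
d(253) + (T + 75152)/(124855 - 80039) = (-677 + 253)/(-349 + 253) + (75 + 75152)/(124855 - 80039) = -424/(-96) + 75227/44816 = -1/96*(-424) + 75227*(1/44816) = 53/12 + 75227/44816 = 819493/134448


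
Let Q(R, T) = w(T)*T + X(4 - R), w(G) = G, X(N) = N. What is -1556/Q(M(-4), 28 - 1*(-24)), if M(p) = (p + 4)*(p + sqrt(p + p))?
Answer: -389/677 ≈ -0.57459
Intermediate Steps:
M(p) = (4 + p)*(p + sqrt(2)*sqrt(p)) (M(p) = (4 + p)*(p + sqrt(2*p)) = (4 + p)*(p + sqrt(2)*sqrt(p)))
Q(R, T) = 4 + T**2 - R (Q(R, T) = T*T + (4 - R) = T**2 + (4 - R) = 4 + T**2 - R)
-1556/Q(M(-4), 28 - 1*(-24)) = -1556/(4 + (28 - 1*(-24))**2 - ((-4)**2 + 4*(-4) + sqrt(2)*(-4)**(3/2) + 4*sqrt(2)*sqrt(-4))) = -1556/(4 + (28 + 24)**2 - (16 - 16 + sqrt(2)*(-8*I) + 4*sqrt(2)*(2*I))) = -1556/(4 + 52**2 - (16 - 16 - 8*I*sqrt(2) + 8*I*sqrt(2))) = -1556/(4 + 2704 - 1*0) = -1556/(4 + 2704 + 0) = -1556/2708 = -1556*1/2708 = -389/677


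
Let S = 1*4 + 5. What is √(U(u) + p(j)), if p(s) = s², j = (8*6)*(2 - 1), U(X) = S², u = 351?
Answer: 3*√265 ≈ 48.836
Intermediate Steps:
S = 9 (S = 4 + 5 = 9)
U(X) = 81 (U(X) = 9² = 81)
j = 48 (j = 48*1 = 48)
√(U(u) + p(j)) = √(81 + 48²) = √(81 + 2304) = √2385 = 3*√265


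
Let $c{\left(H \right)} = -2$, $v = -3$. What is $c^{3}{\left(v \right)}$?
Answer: $-8$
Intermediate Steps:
$c^{3}{\left(v \right)} = \left(-2\right)^{3} = -8$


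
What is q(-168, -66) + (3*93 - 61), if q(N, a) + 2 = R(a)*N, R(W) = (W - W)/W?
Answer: 216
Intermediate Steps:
R(W) = 0 (R(W) = 0/W = 0)
q(N, a) = -2 (q(N, a) = -2 + 0*N = -2 + 0 = -2)
q(-168, -66) + (3*93 - 61) = -2 + (3*93 - 61) = -2 + (279 - 61) = -2 + 218 = 216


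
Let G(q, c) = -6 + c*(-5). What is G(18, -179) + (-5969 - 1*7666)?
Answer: -12746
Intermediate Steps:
G(q, c) = -6 - 5*c
G(18, -179) + (-5969 - 1*7666) = (-6 - 5*(-179)) + (-5969 - 1*7666) = (-6 + 895) + (-5969 - 7666) = 889 - 13635 = -12746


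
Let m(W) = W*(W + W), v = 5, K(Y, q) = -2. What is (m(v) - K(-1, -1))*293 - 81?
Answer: 15155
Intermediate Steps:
m(W) = 2*W² (m(W) = W*(2*W) = 2*W²)
(m(v) - K(-1, -1))*293 - 81 = (2*5² - 1*(-2))*293 - 81 = (2*25 + 2)*293 - 81 = (50 + 2)*293 - 81 = 52*293 - 81 = 15236 - 81 = 15155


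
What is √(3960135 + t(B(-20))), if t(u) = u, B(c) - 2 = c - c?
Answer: √3960137 ≈ 1990.0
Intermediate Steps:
B(c) = 2 (B(c) = 2 + (c - c) = 2 + 0 = 2)
√(3960135 + t(B(-20))) = √(3960135 + 2) = √3960137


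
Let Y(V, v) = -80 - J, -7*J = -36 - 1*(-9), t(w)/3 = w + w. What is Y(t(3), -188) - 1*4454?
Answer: -31765/7 ≈ -4537.9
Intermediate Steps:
t(w) = 6*w (t(w) = 3*(w + w) = 3*(2*w) = 6*w)
J = 27/7 (J = -(-36 - 1*(-9))/7 = -(-36 + 9)/7 = -⅐*(-27) = 27/7 ≈ 3.8571)
Y(V, v) = -587/7 (Y(V, v) = -80 - 1*27/7 = -80 - 27/7 = -587/7)
Y(t(3), -188) - 1*4454 = -587/7 - 1*4454 = -587/7 - 4454 = -31765/7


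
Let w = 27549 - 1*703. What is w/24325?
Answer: 26846/24325 ≈ 1.1036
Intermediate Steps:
w = 26846 (w = 27549 - 703 = 26846)
w/24325 = 26846/24325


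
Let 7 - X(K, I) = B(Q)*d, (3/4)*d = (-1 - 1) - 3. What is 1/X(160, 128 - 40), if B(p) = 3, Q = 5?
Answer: 1/27 ≈ 0.037037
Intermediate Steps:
d = -20/3 (d = 4*((-1 - 1) - 3)/3 = 4*(-2 - 3)/3 = (4/3)*(-5) = -20/3 ≈ -6.6667)
X(K, I) = 27 (X(K, I) = 7 - 3*(-20)/3 = 7 - 1*(-20) = 7 + 20 = 27)
1/X(160, 128 - 40) = 1/27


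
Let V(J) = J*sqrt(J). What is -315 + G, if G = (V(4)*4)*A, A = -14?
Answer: -763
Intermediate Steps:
V(J) = J**(3/2)
G = -448 (G = (4**(3/2)*4)*(-14) = (8*4)*(-14) = 32*(-14) = -448)
-315 + G = -315 - 448 = -763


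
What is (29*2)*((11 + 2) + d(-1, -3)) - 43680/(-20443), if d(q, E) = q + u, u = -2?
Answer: 11900620/20443 ≈ 582.14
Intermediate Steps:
d(q, E) = -2 + q (d(q, E) = q - 2 = -2 + q)
(29*2)*((11 + 2) + d(-1, -3)) - 43680/(-20443) = (29*2)*((11 + 2) + (-2 - 1)) - 43680/(-20443) = 58*(13 - 3) - 43680*(-1)/20443 = 58*10 - 1*(-43680/20443) = 580 + 43680/20443 = 11900620/20443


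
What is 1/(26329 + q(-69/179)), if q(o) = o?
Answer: 179/4712822 ≈ 3.7981e-5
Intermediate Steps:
1/(26329 + q(-69/179)) = 1/(26329 - 69/179) = 1/(4712822/179) = 179/4712822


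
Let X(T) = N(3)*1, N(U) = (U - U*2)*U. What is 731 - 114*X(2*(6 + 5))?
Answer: 1757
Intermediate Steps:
N(U) = -U² (N(U) = (U - 2*U)*U = (-U)*U = -U²)
X(T) = -9 (X(T) = -1*3²*1 = -1*9*1 = -9*1 = -9)
731 - 114*X(2*(6 + 5)) = 731 - 114*(-9) = 731 + 1026 = 1757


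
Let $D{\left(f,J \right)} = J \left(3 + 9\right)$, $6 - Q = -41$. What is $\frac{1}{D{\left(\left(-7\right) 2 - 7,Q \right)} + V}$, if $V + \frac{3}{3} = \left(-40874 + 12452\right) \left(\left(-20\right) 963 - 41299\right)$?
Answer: $\frac{1}{1721208461} \approx 5.8099 \cdot 10^{-10}$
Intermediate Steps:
$Q = 47$ ($Q = 6 - -41 = 6 + 41 = 47$)
$D{\left(f,J \right)} = 12 J$ ($D{\left(f,J \right)} = J 12 = 12 J$)
$V = 1721207897$ ($V = -1 + \left(-40874 + 12452\right) \left(\left(-20\right) 963 - 41299\right) = -1 - 28422 \left(-19260 - 41299\right) = -1 - -1721207898 = -1 + 1721207898 = 1721207897$)
$\frac{1}{D{\left(\left(-7\right) 2 - 7,Q \right)} + V} = \frac{1}{12 \cdot 47 + 1721207897} = \frac{1}{564 + 1721207897} = \frac{1}{1721208461}$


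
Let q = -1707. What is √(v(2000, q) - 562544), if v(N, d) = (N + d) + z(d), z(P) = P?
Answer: 3*I*√62662 ≈ 750.97*I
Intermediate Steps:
v(N, d) = N + 2*d (v(N, d) = (N + d) + d = N + 2*d)
√(v(2000, q) - 562544) = √((2000 + 2*(-1707)) - 562544) = √((2000 - 3414) - 562544) = √(-1414 - 562544) = √(-563958) = 3*I*√62662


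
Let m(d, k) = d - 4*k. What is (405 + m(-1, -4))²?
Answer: 176400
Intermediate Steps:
(405 + m(-1, -4))² = (405 + (-1 - 4*(-4)))² = (405 + (-1 + 16))² = (405 + 15)² = 420² = 176400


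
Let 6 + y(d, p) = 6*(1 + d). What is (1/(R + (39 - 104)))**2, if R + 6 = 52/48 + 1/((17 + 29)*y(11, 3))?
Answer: 2304324/11264213689 ≈ 0.00020457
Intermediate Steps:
y(d, p) = 6*d (y(d, p) = -6 + 6*(1 + d) = -6 + (6 + 6*d) = 6*d)
R = -7463/1518 (R = -6 + (52/48 + 1/((17 + 29)*((6*11)))) = -6 + (52*(1/48) + 1/(46*66)) = -6 + (13/12 + (1/46)*(1/66)) = -6 + (13/12 + 1/3036) = -6 + 1645/1518 = -7463/1518 ≈ -4.9163)
(1/(R + (39 - 104)))**2 = (1/(-7463/1518 + (39 - 104)))**2 = (1/(-7463/1518 - 65))**2 = (1/(-106133/1518))**2 = (-1518/106133)**2 = 2304324/11264213689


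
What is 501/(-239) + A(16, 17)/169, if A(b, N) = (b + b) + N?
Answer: -72958/40391 ≈ -1.8063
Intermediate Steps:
A(b, N) = N + 2*b (A(b, N) = 2*b + N = N + 2*b)
501/(-239) + A(16, 17)/169 = 501/(-239) + (17 + 2*16)/169 = 501*(-1/239) + (17 + 32)*(1/169) = -501/239 + 49*(1/169) = -501/239 + 49/169 = -72958/40391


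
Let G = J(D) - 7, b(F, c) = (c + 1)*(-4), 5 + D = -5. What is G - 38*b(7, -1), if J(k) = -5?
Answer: -12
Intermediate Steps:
D = -10 (D = -5 - 5 = -10)
b(F, c) = -4 - 4*c (b(F, c) = (1 + c)*(-4) = -4 - 4*c)
G = -12 (G = -5 - 7 = -12)
G - 38*b(7, -1) = -12 - 38*(-4 - 4*(-1)) = -12 - 38*(-4 + 4) = -12 - 38*0 = -12 + 0 = -12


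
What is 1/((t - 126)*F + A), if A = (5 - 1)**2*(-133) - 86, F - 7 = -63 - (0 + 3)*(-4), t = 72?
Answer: 1/162 ≈ 0.0061728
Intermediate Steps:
F = -44 (F = 7 + (-63 - (0 + 3)*(-4)) = 7 + (-63 - 3*(-4)) = 7 + (-63 - 1*(-12)) = 7 + (-63 + 12) = 7 - 51 = -44)
A = -2214 (A = 4**2*(-133) - 86 = 16*(-133) - 86 = -2128 - 86 = -2214)
1/((t - 126)*F + A) = 1/((72 - 126)*(-44) - 2214) = 1/(-54*(-44) - 2214) = 1/(2376 - 2214) = 1/162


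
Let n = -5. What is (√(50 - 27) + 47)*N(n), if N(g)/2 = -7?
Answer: -658 - 14*√23 ≈ -725.14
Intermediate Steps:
N(g) = -14 (N(g) = 2*(-7) = -14)
(√(50 - 27) + 47)*N(n) = (√(50 - 27) + 47)*(-14) = (√23 + 47)*(-14) = (47 + √23)*(-14) = -658 - 14*√23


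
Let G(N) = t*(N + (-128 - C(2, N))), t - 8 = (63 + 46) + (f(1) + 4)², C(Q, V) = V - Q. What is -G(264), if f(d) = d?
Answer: 17892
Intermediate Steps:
t = 142 (t = 8 + ((63 + 46) + (1 + 4)²) = 8 + (109 + 5²) = 8 + (109 + 25) = 8 + 134 = 142)
G(N) = -17892 (G(N) = 142*(N + (-128 - (N - 1*2))) = 142*(N + (-128 - (N - 2))) = 142*(N + (-128 - (-2 + N))) = 142*(N + (-128 + (2 - N))) = 142*(N + (-126 - N)) = 142*(-126) = -17892)
-G(264) = -1*(-17892) = 17892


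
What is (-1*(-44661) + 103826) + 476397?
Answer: 624884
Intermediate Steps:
(-1*(-44661) + 103826) + 476397 = (44661 + 103826) + 476397 = 148487 + 476397 = 624884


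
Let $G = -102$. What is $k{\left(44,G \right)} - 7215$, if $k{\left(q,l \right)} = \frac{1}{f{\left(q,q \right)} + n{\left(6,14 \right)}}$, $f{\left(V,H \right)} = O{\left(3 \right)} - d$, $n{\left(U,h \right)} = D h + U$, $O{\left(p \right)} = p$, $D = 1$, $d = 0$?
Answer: $- \frac{165944}{23} \approx -7215.0$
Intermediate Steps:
$n{\left(U,h \right)} = U + h$ ($n{\left(U,h \right)} = 1 h + U = h + U = U + h$)
$f{\left(V,H \right)} = 3$ ($f{\left(V,H \right)} = 3 - 0 = 3 + 0 = 3$)
$k{\left(q,l \right)} = \frac{1}{23}$ ($k{\left(q,l \right)} = \frac{1}{3 + \left(6 + 14\right)} = \frac{1}{3 + 20} = \frac{1}{23}$)
$k{\left(44,G \right)} - 7215 = \frac{1}{23} - 7215 = - \frac{165944}{23}$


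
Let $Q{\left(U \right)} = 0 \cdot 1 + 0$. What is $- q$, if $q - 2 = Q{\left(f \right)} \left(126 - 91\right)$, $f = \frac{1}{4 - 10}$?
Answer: $-2$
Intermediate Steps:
$f = - \frac{1}{6}$ ($f = \frac{1}{-6} = - \frac{1}{6} \approx -0.16667$)
$Q{\left(U \right)} = 0$ ($Q{\left(U \right)} = 0 + 0 = 0$)
$q = 2$ ($q = 2 + 0 \left(126 - 91\right) = 2 + 0 \cdot 35 = 2 + 0 = 2$)
$- q = \left(-1\right) 2 = -2$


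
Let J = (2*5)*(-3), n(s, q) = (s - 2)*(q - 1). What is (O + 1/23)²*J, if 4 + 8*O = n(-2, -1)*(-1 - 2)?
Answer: -379215/1058 ≈ -358.43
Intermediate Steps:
n(s, q) = (-1 + q)*(-2 + s) (n(s, q) = (-2 + s)*(-1 + q) = (-1 + q)*(-2 + s))
O = -7/2 (O = -½ + ((2 - 1*(-2) - 2*(-1) - 1*(-2))*(-1 - 2))/8 = -½ + ((2 + 2 + 2 + 2)*(-3))/8 = -½ + (8*(-3))/8 = -½ + (⅛)*(-24) = -½ - 3 = -7/2 ≈ -3.5000)
J = -30 (J = 10*(-3) = -30)
(O + 1/23)²*J = (-7/2 + 1/23)²*(-30) = (-159/46)²*(-30) = (25281/2116)*(-30) = -379215/1058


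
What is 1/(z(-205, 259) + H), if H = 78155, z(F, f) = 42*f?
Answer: 1/89033 ≈ 1.1232e-5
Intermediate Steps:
1/(z(-205, 259) + H) = 1/(42*259 + 78155) = 1/(10878 + 78155) = 1/89033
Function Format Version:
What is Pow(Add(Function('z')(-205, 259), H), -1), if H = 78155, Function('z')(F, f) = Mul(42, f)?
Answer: Rational(1, 89033) ≈ 1.1232e-5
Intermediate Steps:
Pow(Add(Function('z')(-205, 259), H), -1) = Pow(Add(Mul(42, 259), 78155), -1) = Pow(Add(10878, 78155), -1) = Pow(89033, -1) = Rational(1, 89033)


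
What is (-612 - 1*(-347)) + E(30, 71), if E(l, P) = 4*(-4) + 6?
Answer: -275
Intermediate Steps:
E(l, P) = -10 (E(l, P) = -16 + 6 = -10)
(-612 - 1*(-347)) + E(30, 71) = (-612 - 1*(-347)) - 10 = (-612 + 347) - 10 = -265 - 10 = -275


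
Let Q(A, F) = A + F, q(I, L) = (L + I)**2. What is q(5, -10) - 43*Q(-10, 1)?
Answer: 412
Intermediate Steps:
q(I, L) = (I + L)**2
q(5, -10) - 43*Q(-10, 1) = (5 - 10)**2 - 43*(-10 + 1) = (-5)**2 - 43*(-9) = 25 + 387 = 412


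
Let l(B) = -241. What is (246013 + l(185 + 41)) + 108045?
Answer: 353817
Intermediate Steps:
(246013 + l(185 + 41)) + 108045 = (246013 - 241) + 108045 = 245772 + 108045 = 353817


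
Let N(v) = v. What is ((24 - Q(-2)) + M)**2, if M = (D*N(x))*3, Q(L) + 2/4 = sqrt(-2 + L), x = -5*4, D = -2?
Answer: 83505/4 - 578*I ≈ 20876.0 - 578.0*I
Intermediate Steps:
x = -20
Q(L) = -1/2 + sqrt(-2 + L)
M = 120 (M = -2*(-20)*3 = 40*3 = 120)
((24 - Q(-2)) + M)**2 = ((24 - (-1/2 + sqrt(-2 - 2))) + 120)**2 = ((24 - (-1/2 + sqrt(-4))) + 120)**2 = ((24 - (-1/2 + 2*I)) + 120)**2 = ((24 + (1/2 - 2*I)) + 120)**2 = ((49/2 - 2*I) + 120)**2 = (289/2 - 2*I)**2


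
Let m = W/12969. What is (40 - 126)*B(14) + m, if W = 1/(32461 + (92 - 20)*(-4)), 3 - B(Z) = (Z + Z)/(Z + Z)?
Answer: -71767281563/417251637 ≈ -172.00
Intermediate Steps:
B(Z) = 2 (B(Z) = 3 - (Z + Z)/(Z + Z) = 3 - 2*Z/(2*Z) = 3 - 2*Z*1/(2*Z) = 3 - 1*1 = 3 - 1 = 2)
W = 1/32173 (W = 1/(32461 + 72*(-4)) = 1/(32461 - 288) = 1/32173 ≈ 3.1082e-5)
m = 1/417251637 (m = (1/32173)/12969 = (1/32173)*(1/12969) = 1/417251637 ≈ 2.3966e-9)
(40 - 126)*B(14) + m = (40 - 126)*2 + 1/417251637 = -86*2 + 1/417251637 = -172 + 1/417251637 = -71767281563/417251637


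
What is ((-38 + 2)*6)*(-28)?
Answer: 6048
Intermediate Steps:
((-38 + 2)*6)*(-28) = -36*6*(-28) = -216*(-28) = 6048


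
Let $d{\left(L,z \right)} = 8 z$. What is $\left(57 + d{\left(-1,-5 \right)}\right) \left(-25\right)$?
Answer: $-425$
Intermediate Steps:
$\left(57 + d{\left(-1,-5 \right)}\right) \left(-25\right) = \left(57 + 8 \left(-5\right)\right) \left(-25\right) = \left(57 - 40\right) \left(-25\right) = 17 \left(-25\right) = -425$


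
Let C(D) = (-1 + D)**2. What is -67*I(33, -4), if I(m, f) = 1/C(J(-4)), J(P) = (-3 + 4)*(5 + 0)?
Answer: -67/16 ≈ -4.1875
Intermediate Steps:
J(P) = 5 (J(P) = 1*5 = 5)
I(m, f) = 1/16 (I(m, f) = 1/((-1 + 5)**2) = 1/(4**2) = 1/16)
-67*I(33, -4) = -67*1/16 = -67/16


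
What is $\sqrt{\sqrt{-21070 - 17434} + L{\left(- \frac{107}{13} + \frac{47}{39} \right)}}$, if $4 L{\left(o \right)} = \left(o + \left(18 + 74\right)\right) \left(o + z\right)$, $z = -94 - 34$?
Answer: $\frac{\sqrt{-4362881 + 3042 i \sqrt{9626}}}{39} \approx 1.8308 + 53.589 i$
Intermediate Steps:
$z = -128$ ($z = -94 - 34 = -128$)
$L{\left(o \right)} = \frac{\left(-128 + o\right) \left(92 + o\right)}{4}$ ($L{\left(o \right)} = \frac{\left(o + \left(18 + 74\right)\right) \left(o - 128\right)}{4} = \frac{\left(o + 92\right) \left(-128 + o\right)}{4} = \frac{\left(92 + o\right) \left(-128 + o\right)}{4} = \frac{\left(-128 + o\right) \left(92 + o\right)}{4}$)
$\sqrt{\sqrt{-21070 - 17434} + L{\left(- \frac{107}{13} + \frac{47}{39} \right)}} = \sqrt{\sqrt{-21070 - 17434} - \left(2944 + 9 \left(- \frac{107}{13} + \frac{47}{39}\right) - \frac{\left(- \frac{107}{13} + \frac{47}{39}\right)^{2}}{4}\right)} = \sqrt{\sqrt{-38504} - \left(2944 + 9 \left(\left(-107\right) \frac{1}{13} + 47 \cdot \frac{1}{39}\right) - \frac{\left(\left(-107\right) \frac{1}{13} + 47 \cdot \frac{1}{39}\right)^{2}}{4}\right)} = \sqrt{2 i \sqrt{9626} - \left(2944 + 9 \left(- \frac{107}{13} + \frac{47}{39}\right) - \frac{\left(- \frac{107}{13} + \frac{47}{39}\right)^{2}}{4}\right)} = \sqrt{2 i \sqrt{9626} - \left(\frac{37450}{13} - \frac{18769}{1521}\right)} = \sqrt{2 i \sqrt{9626} + \left(-2944 + \frac{822}{13} + \frac{1}{4} \cdot \frac{75076}{1521}\right)} = \sqrt{2 i \sqrt{9626} + \left(-2944 + \frac{822}{13} + \frac{18769}{1521}\right)} = \sqrt{2 i \sqrt{9626} - \frac{4362881}{1521}} = \sqrt{- \frac{4362881}{1521} + 2 i \sqrt{9626}}$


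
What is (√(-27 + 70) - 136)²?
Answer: (136 - √43)² ≈ 16755.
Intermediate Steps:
(√(-27 + 70) - 136)² = (√43 - 136)² = (-136 + √43)²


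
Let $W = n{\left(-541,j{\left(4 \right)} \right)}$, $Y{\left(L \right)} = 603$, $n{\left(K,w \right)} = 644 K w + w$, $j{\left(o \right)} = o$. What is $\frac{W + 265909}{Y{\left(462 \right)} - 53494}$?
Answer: $\frac{1127703}{52891} \approx 21.321$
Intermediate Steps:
$n{\left(K,w \right)} = w + 644 K w$ ($n{\left(K,w \right)} = 644 K w + w = w + 644 K w$)
$W = -1393612$ ($W = 4 \left(1 + 644 \left(-541\right)\right) = 4 \left(1 - 348404\right) = 4 \left(-348403\right) = -1393612$)
$\frac{W + 265909}{Y{\left(462 \right)} - 53494} = \frac{-1393612 + 265909}{603 - 53494} = - \frac{1127703}{-52891} = \left(-1127703\right) \left(- \frac{1}{52891}\right) = \frac{1127703}{52891}$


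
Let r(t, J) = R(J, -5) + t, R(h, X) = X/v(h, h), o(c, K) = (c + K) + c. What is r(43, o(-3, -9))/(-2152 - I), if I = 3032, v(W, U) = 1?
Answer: -19/2592 ≈ -0.0073302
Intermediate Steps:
o(c, K) = K + 2*c (o(c, K) = (K + c) + c = K + 2*c)
R(h, X) = X (R(h, X) = X/1 = X*1 = X)
r(t, J) = -5 + t
r(43, o(-3, -9))/(-2152 - I) = (-5 + 43)/(-2152 - 1*3032) = 38/(-2152 - 3032) = 38/(-5184) = 38*(-1/5184) = -19/2592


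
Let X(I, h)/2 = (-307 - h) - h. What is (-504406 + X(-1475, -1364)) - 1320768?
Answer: -1820332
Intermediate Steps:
X(I, h) = -614 - 4*h (X(I, h) = 2*((-307 - h) - h) = 2*(-307 - 2*h) = -614 - 4*h)
(-504406 + X(-1475, -1364)) - 1320768 = (-504406 + (-614 - 4*(-1364))) - 1320768 = (-504406 + (-614 + 5456)) - 1320768 = (-504406 + 4842) - 1320768 = -499564 - 1320768 = -1820332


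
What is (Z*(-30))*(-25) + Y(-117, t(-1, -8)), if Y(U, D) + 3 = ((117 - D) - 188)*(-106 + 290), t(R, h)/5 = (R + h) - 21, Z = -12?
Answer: 5533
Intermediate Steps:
t(R, h) = -105 + 5*R + 5*h (t(R, h) = 5*((R + h) - 21) = 5*(-21 + R + h) = -105 + 5*R + 5*h)
Y(U, D) = -13067 - 184*D (Y(U, D) = -3 + ((117 - D) - 188)*(-106 + 290) = -3 + (-71 - D)*184 = -3 + (-13064 - 184*D) = -13067 - 184*D)
(Z*(-30))*(-25) + Y(-117, t(-1, -8)) = -12*(-30)*(-25) + (-13067 - 184*(-105 + 5*(-1) + 5*(-8))) = 360*(-25) + (-13067 - 184*(-105 - 5 - 40)) = -9000 + (-13067 - 184*(-150)) = -9000 + (-13067 + 27600) = -9000 + 14533 = 5533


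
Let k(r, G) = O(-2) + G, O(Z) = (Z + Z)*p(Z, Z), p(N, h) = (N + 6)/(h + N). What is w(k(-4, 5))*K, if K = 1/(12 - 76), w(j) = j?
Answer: -9/64 ≈ -0.14063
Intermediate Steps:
p(N, h) = (6 + N)/(N + h)
O(Z) = 6 + Z (O(Z) = (Z + Z)*((6 + Z)/(Z + Z)) = (2*Z)*((6 + Z)/((2*Z))) = (2*Z)*((1/(2*Z))*(6 + Z)) = (2*Z)*((6 + Z)/(2*Z)) = 6 + Z)
k(r, G) = 4 + G (k(r, G) = (6 - 2) + G = 4 + G)
K = -1/64 (K = 1/(-64) = -1/64 ≈ -0.015625)
w(k(-4, 5))*K = (4 + 5)*(-1/64) = 9*(-1/64) = -9/64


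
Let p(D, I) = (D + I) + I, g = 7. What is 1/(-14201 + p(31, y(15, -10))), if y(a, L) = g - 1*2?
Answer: -1/14160 ≈ -7.0621e-5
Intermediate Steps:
y(a, L) = 5 (y(a, L) = 7 - 1*2 = 7 - 2 = 5)
p(D, I) = D + 2*I
1/(-14201 + p(31, y(15, -10))) = 1/(-14201 + (31 + 2*5)) = 1/(-14201 + (31 + 10)) = 1/(-14201 + 41) = 1/(-14160) = -1/14160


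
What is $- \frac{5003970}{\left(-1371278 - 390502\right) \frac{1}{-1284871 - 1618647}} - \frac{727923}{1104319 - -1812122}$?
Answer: $- \frac{235407298317887510}{28545152361} \approx -8.2468 \cdot 10^{6}$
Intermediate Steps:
$- \frac{5003970}{\left(-1371278 - 390502\right) \frac{1}{-1284871 - 1618647}} - \frac{727923}{1104319 - -1812122} = - \frac{5003970}{\left(-1761780\right) \frac{1}{-2903518}} - \frac{727923}{1104319 + 1812122} = - \frac{5003970}{\left(-1761780\right) \left(- \frac{1}{2903518}\right)} - \frac{727923}{2916441} = - \frac{5003970}{\frac{880890}{1451759}} - \frac{242641}{972147} = \left(-5003970\right) \frac{1451759}{880890} - \frac{242641}{972147} = - \frac{242151949441}{29363} - \frac{242641}{972147} = - \frac{235407298317887510}{28545152361}$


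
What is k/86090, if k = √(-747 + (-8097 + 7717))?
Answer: 7*I*√23/86090 ≈ 0.00038995*I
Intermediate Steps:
k = 7*I*√23 (k = √(-747 - 380) = √(-1127) = 7*I*√23 ≈ 33.571*I)
k/86090 = (7*I*√23)/86090 = (7*I*√23)*(1/86090) = 7*I*√23/86090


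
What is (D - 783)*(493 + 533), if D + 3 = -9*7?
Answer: -871074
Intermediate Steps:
D = -66 (D = -3 - 9*7 = -3 - 63 = -66)
(D - 783)*(493 + 533) = (-66 - 783)*(493 + 533) = -849*1026 = -871074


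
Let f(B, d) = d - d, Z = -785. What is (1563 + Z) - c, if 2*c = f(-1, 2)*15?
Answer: 778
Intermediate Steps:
f(B, d) = 0
c = 0 (c = (0*15)/2 = (½)*0 = 0)
(1563 + Z) - c = (1563 - 785) - 1*0 = 778 + 0 = 778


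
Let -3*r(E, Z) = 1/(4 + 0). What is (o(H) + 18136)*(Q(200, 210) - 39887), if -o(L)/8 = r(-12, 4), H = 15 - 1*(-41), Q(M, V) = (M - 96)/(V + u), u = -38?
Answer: -31106469050/43 ≈ -7.2341e+8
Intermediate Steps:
Q(M, V) = (-96 + M)/(-38 + V) (Q(M, V) = (M - 96)/(V - 38) = (-96 + M)/(-38 + V))
r(E, Z) = -1/12 (r(E, Z) = -1/(3*(4 + 0)) = -⅓/4 = -⅓*¼ = -1/12)
H = 56 (H = 15 + 41 = 56)
o(L) = ⅔ (o(L) = -8*(-1/12) = ⅔)
(o(H) + 18136)*(Q(200, 210) - 39887) = (⅔ + 18136)*((-96 + 200)/(-38 + 210) - 39887) = 54410*(104/172 - 39887)/3 = 54410*((1/172)*104 - 39887)/3 = 54410*(26/43 - 39887)/3 = (54410/3)*(-1715115/43) = -31106469050/43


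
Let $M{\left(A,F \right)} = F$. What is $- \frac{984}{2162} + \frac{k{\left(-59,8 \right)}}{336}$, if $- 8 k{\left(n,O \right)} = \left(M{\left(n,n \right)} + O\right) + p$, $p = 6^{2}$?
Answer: $- \frac{435427}{968576} \approx -0.44955$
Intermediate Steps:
$p = 36$
$k{\left(n,O \right)} = - \frac{9}{2} - \frac{O}{8} - \frac{n}{8}$ ($k{\left(n,O \right)} = - \frac{\left(n + O\right) + 36}{8} = - \frac{\left(O + n\right) + 36}{8} = - \frac{36 + O + n}{8} = - \frac{9}{2} - \frac{O}{8} - \frac{n}{8}$)
$- \frac{984}{2162} + \frac{k{\left(-59,8 \right)}}{336} = - \frac{984}{2162} + \frac{- \frac{9}{2} - 1 - - \frac{59}{8}}{336} = \left(-984\right) \frac{1}{2162} + \left(- \frac{9}{2} - 1 + \frac{59}{8}\right) \frac{1}{336} = - \frac{492}{1081} + \frac{15}{8} \cdot \frac{1}{336} = - \frac{492}{1081} + \frac{5}{896} = - \frac{435427}{968576}$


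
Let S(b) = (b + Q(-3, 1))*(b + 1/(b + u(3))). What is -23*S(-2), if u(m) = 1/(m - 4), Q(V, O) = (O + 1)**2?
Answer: 322/3 ≈ 107.33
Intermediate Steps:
Q(V, O) = (1 + O)**2
u(m) = 1/(-4 + m)
S(b) = (4 + b)*(b + 1/(-1 + b)) (S(b) = (b + (1 + 1)**2)*(b + 1/(b + 1/(-4 + 3))) = (b + 2**2)*(b + 1/(b + 1/(-1))) = (b + 4)*(b + 1/(b - 1)) = (4 + b)*(b + 1/(-1 + b)))
-23*S(-2) = -23*(4 + (-2)**3 - 3*(-2) + 3*(-2)**2)/(-1 - 2) = -23*(4 - 8 + 6 + 3*4)/(-3) = -(-23)*(4 - 8 + 6 + 12)/3 = -(-23)*14/3 = -23*(-14/3) = 322/3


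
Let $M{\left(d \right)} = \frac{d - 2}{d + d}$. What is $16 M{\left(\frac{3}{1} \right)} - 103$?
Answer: $- \frac{301}{3} \approx -100.33$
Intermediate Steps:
$M{\left(d \right)} = \frac{-2 + d}{2 d}$
$16 M{\left(\frac{3}{1} \right)} - 103 = 16 \frac{-2 + \frac{3}{1}}{2 \cdot \frac{3}{1}} - 103 = 16 \frac{-2 + 3 \cdot 1}{2 \cdot 3 \cdot 1} - 103 = 16 \frac{-2 + 3}{2 \cdot 3} - 103 = 16 \cdot \frac{1}{2} \cdot \frac{1}{3} \cdot 1 - 103 = 16 \cdot \frac{1}{6} - 103 = \frac{8}{3} - 103 = - \frac{301}{3}$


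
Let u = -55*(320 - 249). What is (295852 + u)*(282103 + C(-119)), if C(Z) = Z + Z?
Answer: 82289641155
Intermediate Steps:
C(Z) = 2*Z
u = -3905 (u = -55*71 = -3905)
(295852 + u)*(282103 + C(-119)) = (295852 - 3905)*(282103 + 2*(-119)) = 291947*(282103 - 238) = 291947*281865 = 82289641155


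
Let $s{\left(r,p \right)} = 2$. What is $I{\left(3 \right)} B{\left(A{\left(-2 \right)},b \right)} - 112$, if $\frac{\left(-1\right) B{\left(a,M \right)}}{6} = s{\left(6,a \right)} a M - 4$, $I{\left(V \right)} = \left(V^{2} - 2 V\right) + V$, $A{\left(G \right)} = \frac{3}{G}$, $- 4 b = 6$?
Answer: $-130$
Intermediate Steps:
$b = - \frac{3}{2}$ ($b = \left(- \frac{1}{4}\right) 6 = - \frac{3}{2} \approx -1.5$)
$I{\left(V \right)} = V^{2} - V$
$B{\left(a,M \right)} = 24 - 12 M a$ ($B{\left(a,M \right)} = - 6 \left(2 a M - 4\right) = - 6 \left(2 M a - 4\right) = - 6 \left(-4 + 2 M a\right) = 24 - 12 M a$)
$I{\left(3 \right)} B{\left(A{\left(-2 \right)},b \right)} - 112 = 3 \left(-1 + 3\right) \left(24 - - 18 \frac{3}{-2}\right) - 112 = 3 \cdot 2 \left(24 - - 18 \cdot 3 \left(- \frac{1}{2}\right)\right) - 112 = 6 \left(24 - \left(-18\right) \left(- \frac{3}{2}\right)\right) - 112 = 6 \left(24 - 27\right) - 112 = 6 \left(-3\right) - 112 = -18 - 112 = -130$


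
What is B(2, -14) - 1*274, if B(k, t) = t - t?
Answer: -274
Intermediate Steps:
B(k, t) = 0
B(2, -14) - 1*274 = 0 - 1*274 = 0 - 274 = -274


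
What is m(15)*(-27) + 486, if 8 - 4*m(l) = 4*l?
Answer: 837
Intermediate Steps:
m(l) = 2 - l
m(15)*(-27) + 486 = (2 - 1*15)*(-27) + 486 = (2 - 15)*(-27) + 486 = -13*(-27) + 486 = 351 + 486 = 837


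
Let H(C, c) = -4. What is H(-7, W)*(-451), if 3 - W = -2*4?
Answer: 1804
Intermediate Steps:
W = 11 (W = 3 - (-2)*4 = 3 - 1*(-8) = 3 + 8 = 11)
H(-7, W)*(-451) = -4*(-451) = 1804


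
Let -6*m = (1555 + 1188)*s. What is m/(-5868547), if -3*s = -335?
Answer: 918905/105633846 ≈ 0.0086990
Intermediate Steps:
s = 335/3 (s = -⅓*(-335) = 335/3 ≈ 111.67)
m = -918905/18 (m = -(1555 + 1188)*335/(6*3) = -2743*335/(6*3) = -⅙*918905/3 = -918905/18 ≈ -51050.)
m/(-5868547) = -918905/18/(-5868547) = -918905/18*(-1/5868547) = 918905/105633846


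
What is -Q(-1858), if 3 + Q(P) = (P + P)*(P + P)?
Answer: -13808653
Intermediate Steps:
Q(P) = -3 + 4*P**2 (Q(P) = -3 + (P + P)*(P + P) = -3 + (2*P)*(2*P) = -3 + 4*P**2)
-Q(-1858) = -(-3 + 4*(-1858)**2) = -(-3 + 4*3452164) = -(-3 + 13808656) = -1*13808653 = -13808653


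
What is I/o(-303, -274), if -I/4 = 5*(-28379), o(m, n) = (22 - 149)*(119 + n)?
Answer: 113516/3937 ≈ 28.833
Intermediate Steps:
o(m, n) = -15113 - 127*n (o(m, n) = -127*(119 + n) = -15113 - 127*n)
I = 567580 (I = -20*(-28379) = -4*(-141895) = 567580)
I/o(-303, -274) = 567580/(-15113 - 127*(-274)) = 567580/(-15113 + 34798) = 567580/19685 = 567580*(1/19685) = 113516/3937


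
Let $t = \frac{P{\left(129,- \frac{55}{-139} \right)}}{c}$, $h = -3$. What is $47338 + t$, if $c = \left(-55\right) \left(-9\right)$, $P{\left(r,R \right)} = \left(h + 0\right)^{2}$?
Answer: $\frac{2603591}{55} \approx 47338.0$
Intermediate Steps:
$P{\left(r,R \right)} = 9$ ($P{\left(r,R \right)} = \left(-3 + 0\right)^{2} = \left(-3\right)^{2} = 9$)
$c = 495$
$t = \frac{1}{55}$ ($t = \frac{9}{495} = 9 \cdot \frac{1}{495} = \frac{1}{55} \approx 0.018182$)
$47338 + t = 47338 + \frac{1}{55} = \frac{2603591}{55}$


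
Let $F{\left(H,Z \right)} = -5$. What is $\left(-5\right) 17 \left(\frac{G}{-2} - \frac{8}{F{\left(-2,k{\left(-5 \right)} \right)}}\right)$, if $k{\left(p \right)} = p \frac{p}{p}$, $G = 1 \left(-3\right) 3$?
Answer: $- \frac{1037}{2} \approx -518.5$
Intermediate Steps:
$G = -9$ ($G = \left(-3\right) 3 = -9$)
$k{\left(p \right)} = p$ ($k{\left(p \right)} = p 1 = p$)
$\left(-5\right) 17 \left(\frac{G}{-2} - \frac{8}{F{\left(-2,k{\left(-5 \right)} \right)}}\right) = \left(-5\right) 17 \left(- \frac{9}{-2} - \frac{8}{-5}\right) = - 85 \left(\left(-9\right) \left(- \frac{1}{2}\right) - - \frac{8}{5}\right) = - 85 \left(\frac{9}{2} + \frac{8}{5}\right) = \left(-85\right) \frac{61}{10} = - \frac{1037}{2}$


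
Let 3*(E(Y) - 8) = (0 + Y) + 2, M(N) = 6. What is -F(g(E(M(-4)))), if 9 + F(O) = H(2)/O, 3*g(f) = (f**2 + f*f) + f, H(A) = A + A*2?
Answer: 9567/1072 ≈ 8.9244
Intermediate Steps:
H(A) = 3*A (H(A) = A + 2*A = 3*A)
E(Y) = 26/3 + Y/3 (E(Y) = 8 + ((0 + Y) + 2)/3 = 8 + (Y + 2)/3 = 8 + (2 + Y)/3 = 8 + (2/3 + Y/3) = 26/3 + Y/3)
g(f) = f/3 + 2*f**2/3 (g(f) = ((f**2 + f*f) + f)/3 = ((f**2 + f**2) + f)/3 = (2*f**2 + f)/3 = (f + 2*f**2)/3 = f/3 + 2*f**2/3)
F(O) = -9 + 6/O (F(O) = -9 + (3*2)/O = -9 + 6/O)
-F(g(E(M(-4)))) = -(-9 + 6/(((26/3 + (1/3)*6)*(1 + 2*(26/3 + (1/3)*6))/3))) = -(-9 + 6/(((26/3 + 2)*(1 + 2*(26/3 + 2))/3))) = -(-9 + 6/(((1/3)*(32/3)*(1 + 2*(32/3))))) = -(-9 + 6/(((1/3)*(32/3)*(1 + 64/3)))) = -(-9 + 6/(((1/3)*(32/3)*(67/3)))) = -(-9 + 6/(2144/27)) = -(-9 + 6*(27/2144)) = -(-9 + 81/1072) = -1*(-9567/1072) = 9567/1072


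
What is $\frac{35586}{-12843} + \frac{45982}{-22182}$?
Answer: $- \frac{76661971}{15826857} \approx -4.8438$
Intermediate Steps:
$\frac{35586}{-12843} + \frac{45982}{-22182} = 35586 \left(- \frac{1}{12843}\right) + 45982 \left(- \frac{1}{22182}\right) = - \frac{3954}{1427} - \frac{22991}{11091} = - \frac{76661971}{15826857}$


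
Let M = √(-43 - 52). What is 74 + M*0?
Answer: 74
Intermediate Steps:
M = I*√95 (M = √(-95) = I*√95 ≈ 9.7468*I)
74 + M*0 = 74 + (I*√95)*0 = 74 + 0 = 74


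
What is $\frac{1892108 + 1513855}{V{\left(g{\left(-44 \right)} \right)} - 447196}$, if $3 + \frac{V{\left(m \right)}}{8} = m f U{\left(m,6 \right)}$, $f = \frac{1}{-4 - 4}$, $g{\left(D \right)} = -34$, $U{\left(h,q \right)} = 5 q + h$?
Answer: $- \frac{3405963}{447356} \approx -7.6135$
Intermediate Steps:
$U{\left(h,q \right)} = h + 5 q$
$f = - \frac{1}{8}$ ($f = \frac{1}{-8} = - \frac{1}{8} \approx -0.125$)
$V{\left(m \right)} = -24 - m \left(30 + m\right)$ ($V{\left(m \right)} = -24 + 8 m \left(- \frac{1}{8}\right) \left(m + 5 \cdot 6\right) = -24 + 8 - \frac{m}{8} \left(m + 30\right) = -24 + 8 - \frac{m}{8} \left(30 + m\right) = -24 + 8 \left(- \frac{m \left(30 + m\right)}{8}\right) = -24 - m \left(30 + m\right)$)
$\frac{1892108 + 1513855}{V{\left(g{\left(-44 \right)} \right)} - 447196} = \frac{1892108 + 1513855}{\left(-24 - - 34 \left(30 - 34\right)\right) - 447196} = \frac{3405963}{\left(-24 - \left(-34\right) \left(-4\right)\right) - 447196} = \frac{3405963}{\left(-24 - 136\right) - 447196} = \frac{3405963}{-160 - 447196} = \frac{3405963}{-447356} = 3405963 \left(- \frac{1}{447356}\right) = - \frac{3405963}{447356}$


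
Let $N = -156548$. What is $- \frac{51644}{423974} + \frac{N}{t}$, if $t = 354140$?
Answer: $- \frac{10582685989}{18768269045} \approx -0.56386$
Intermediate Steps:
$- \frac{51644}{423974} + \frac{N}{t} = - \frac{51644}{423974} - \frac{156548}{354140} = \left(-51644\right) \frac{1}{423974} - \frac{39137}{88535} = - \frac{25822}{211987} - \frac{39137}{88535} = - \frac{10582685989}{18768269045}$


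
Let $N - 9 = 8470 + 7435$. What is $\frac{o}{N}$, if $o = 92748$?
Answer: $\frac{46374}{7957} \approx 5.8281$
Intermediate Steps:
$N = 15914$ ($N = 9 + \left(8470 + 7435\right) = 9 + 15905 = 15914$)
$\frac{o}{N} = \frac{92748}{15914} = 92748 \cdot \frac{1}{15914} = \frac{46374}{7957}$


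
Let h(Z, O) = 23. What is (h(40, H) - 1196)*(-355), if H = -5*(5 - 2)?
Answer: 416415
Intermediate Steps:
H = -15 (H = -5*3 = -15)
(h(40, H) - 1196)*(-355) = (23 - 1196)*(-355) = -1173*(-355) = 416415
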